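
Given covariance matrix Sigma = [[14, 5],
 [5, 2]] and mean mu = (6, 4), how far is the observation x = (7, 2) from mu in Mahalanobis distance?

Step 1 — centre the observation: (x - mu) = (1, -2).

Step 2 — invert Sigma. det(Sigma) = 14·2 - (5)² = 3.
  Sigma^{-1} = (1/det) · [[d, -b], [-b, a]] = [[0.6667, -1.6667],
 [-1.6667, 4.6667]].

Step 3 — form the quadratic (x - mu)^T · Sigma^{-1} · (x - mu):
  Sigma^{-1} · (x - mu) = (4, -11).
  (x - mu)^T · [Sigma^{-1} · (x - mu)] = (1)·(4) + (-2)·(-11) = 26.

Step 4 — take square root: d = √(26) ≈ 5.099.

d(x, mu) = √(26) ≈ 5.099


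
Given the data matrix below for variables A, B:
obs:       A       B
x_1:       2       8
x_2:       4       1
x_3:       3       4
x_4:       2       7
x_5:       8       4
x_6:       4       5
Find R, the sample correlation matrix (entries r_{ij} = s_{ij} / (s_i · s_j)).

Step 1 — column means:
  mean(A) = (2 + 4 + 3 + 2 + 8 + 4) / 6 = 23/6 = 3.8333
  mean(B) = (8 + 1 + 4 + 7 + 4 + 5) / 6 = 29/6 = 4.8333

Step 2 — sample variances and covariances s[i,j] = (1/(n-1)) · Σ_k (x_{k,i} - mean_i) · (x_{k,j} - mean_j), with n-1 = 5:
  s[A,A] = ((-1.8333)·(-1.8333) + (0.1667)·(0.1667) + (-0.8333)·(-0.8333) + (-1.8333)·(-1.8333) + (4.1667)·(4.1667) + (0.1667)·(0.1667)) / 5 = 24.8333/5 = 4.9667
  s[A,B] = ((-1.8333)·(3.1667) + (0.1667)·(-3.8333) + (-0.8333)·(-0.8333) + (-1.8333)·(2.1667) + (4.1667)·(-0.8333) + (0.1667)·(0.1667)) / 5 = -13.1667/5 = -2.6333
  s[B,B] = ((3.1667)·(3.1667) + (-3.8333)·(-3.8333) + (-0.8333)·(-0.8333) + (2.1667)·(2.1667) + (-0.8333)·(-0.8333) + (0.1667)·(0.1667)) / 5 = 30.8333/5 = 6.1667
  Sample standard deviations s_i = √(s[i,i]):
  s(A) = √(4.9667) = 2.2286
  s(B) = √(6.1667) = 2.4833

Step 3 — r_{ij} = s_{ij} / (s_i · s_j):
  r[A,A] = 1 (diagonal).
  r[A,B] = -2.6333 / (2.2286 · 2.4833) = -2.6333 / 5.5342 = -0.4758
  r[B,B] = 1 (diagonal).

R is symmetric with unit diagonal. Assembling:

R = [[1, -0.4758],
 [-0.4758, 1]]


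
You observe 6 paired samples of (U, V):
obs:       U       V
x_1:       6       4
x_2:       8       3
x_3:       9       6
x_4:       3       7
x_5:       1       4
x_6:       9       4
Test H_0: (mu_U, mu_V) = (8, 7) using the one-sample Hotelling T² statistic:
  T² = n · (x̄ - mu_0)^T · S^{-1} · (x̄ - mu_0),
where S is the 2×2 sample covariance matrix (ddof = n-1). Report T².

Step 1 — sample mean vector:
  mean(U) = (6 + 8 + 9 + 3 + 1 + 9) / 6 = 36/6 = 6
  mean(V) = (4 + 3 + 6 + 7 + 4 + 4) / 6 = 28/6 = 4.6667
  x̄ = (6, 4.6667),  deviation x̄ - mu_0 = (6, 4.6667) - (8, 7) = (-2, -2.3333).

Step 2 — sample covariance matrix, S[i,j] = (1/(n-1)) · Σ_k (x_{k,i} - mean_i) · (x_{k,j} - mean_j), divisor n-1 = 5:
  S[U,U] = ((0)·(0) + (2)·(2) + (3)·(3) + (-3)·(-3) + (-5)·(-5) + (3)·(3)) / 5 = 56/5 = 11.2
  S[U,V] = ((0)·(-0.6667) + (2)·(-1.6667) + (3)·(1.3333) + (-3)·(2.3333) + (-5)·(-0.6667) + (3)·(-0.6667)) / 5 = -5/5 = -1
  S[V,V] = ((-0.6667)·(-0.6667) + (-1.6667)·(-1.6667) + (1.3333)·(1.3333) + (2.3333)·(2.3333) + (-0.6667)·(-0.6667) + (-0.6667)·(-0.6667)) / 5 = 11.3333/5 = 2.2667
  S = [[11.2, -1],
 [-1, 2.2667]].

Step 3 — invert S. det(S) = 11.2·2.2667 - (-1)² = 24.3867.
  S^{-1} = (1/det) · [[d, -b], [-b, a]] = [[0.0929, 0.041],
 [0.041, 0.4593]].

Step 4 — quadratic form (x̄ - mu_0)^T · S^{-1} · (x̄ - mu_0):
  S^{-1} · (x̄ - mu_0) = (-0.2816, -1.1536),
  (x̄ - mu_0)^T · [...] = (-2)·(-0.2816) + (-2.3333)·(-1.1536) = 3.255.

Step 5 — scale by n: T² = 6 · 3.255 = 19.5298.

T² ≈ 19.5298


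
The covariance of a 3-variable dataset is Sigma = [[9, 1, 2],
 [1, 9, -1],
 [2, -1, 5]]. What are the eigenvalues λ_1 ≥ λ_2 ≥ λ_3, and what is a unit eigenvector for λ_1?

Step 1 — characteristic polynomial p(λ) = det(λI - Sigma) = λ³ - tr·λ² + c_1·λ - det, where tr = trace, c_1 = sum of the principal 2×2 minors, det = det(Sigma):
  tr = 9 + 9 + 5 = 23,
  c_1 = (9·9 - (1)²) + (9·5 - (2)²) + (9·5 - (-1)²) = 80 + 41 + 44 = 165,
  det = 9·(9·5 - (-1)²) - (1)·((1)·5 - (-1)·(2)) + (2)·((1)·(-1) - 9·(2)) = 9·(44) - (1)·(7) + (2)·(-19) = 351.
  So p(λ) = λ³ - 23λ² + 165λ - 351.
Step 2 — look for an integer root (rational root theorem: any rational root is an integer divisor of 351). Testing λ = 9:
  p(9) = 729 - 1863 + 1485 - 351 = 0  ✓
  Dividing out (λ - 9): p(λ) = (λ - 9)(λ² - 14λ + 39).
Step 3 — remaining eigenvalues from the quadratic λ² - 14λ + 39 = 0:
  Δ = 14² - 4·39 = 196 - 156 = 40,  λ = (14 ± √40)/2 = (14 ± 6.3246)/2 ≈ 10.1623 or 3.8377.
  Sorted: λ_1 = 10.1623,  λ_2 = 9,  λ_3 = 3.8377  (check: sum = 23 = tr ✓).

Step 4 — unit eigenvector for λ_1 ≈ 10.1623: v spans the null space of (Sigma - λ_1 I), whose rows are
  r_1 = (-1.1623, 1, 2),  r_2 = (1, -1.1623, -1),  r_3 = (2, -1, -5.1623).
  v is orthogonal to every row, so take v ∝ r_1 × r_2 = ((1)·(-1) - (2)·(-1.1623), (2)·(1) - (-1.1623)·(-1), (-1.1623)·(-1.1623) - (1)·(1)) ≈ (1.3246, 0.8377, 0.3509).
  Let u = (1.3246, 0.8377, 0.3509).
  ||u|| = √((1.3246)² + (0.8377)² + (0.3509)²) = √(2.5793) ≈ 1.606,  v_1 = u/||u|| ≈ (0.8247, 0.5216, 0.2185) (||v_1|| = 1).

λ_1 = 10.1623,  λ_2 = 9,  λ_3 = 3.8377;  v_1 ≈ (0.8247, 0.5216, 0.2185)


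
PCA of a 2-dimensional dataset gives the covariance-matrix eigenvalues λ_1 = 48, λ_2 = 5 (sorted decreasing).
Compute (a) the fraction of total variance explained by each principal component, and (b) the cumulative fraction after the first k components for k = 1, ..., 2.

Step 1 — total variance = trace(Sigma) = Σ λ_i = 48 + 5 = 53.

Step 2 — fraction explained by component i = λ_i / Σ λ:
  PC1: 48/53 = 0.9057
  PC2: 5/53 = 0.0943

Step 3 — cumulative fraction after k components = (λ_1 + ... + λ_k) / Σ λ:
  k = 1: 48/53 = 0.9057
  k = 2: (48 + 5)/53 = 53/53 = 1

Summary (fraction, with percent):

explained: PC1 0.9057 (90.57%), PC2 0.0943 (9.43%);  cumulative: 0.9057, 1


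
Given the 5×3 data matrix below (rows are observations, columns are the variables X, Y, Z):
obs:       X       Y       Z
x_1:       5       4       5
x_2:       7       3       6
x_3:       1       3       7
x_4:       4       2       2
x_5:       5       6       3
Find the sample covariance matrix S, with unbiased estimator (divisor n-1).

Step 1 — column means:
  mean(X) = (5 + 7 + 1 + 4 + 5) / 5 = 22/5 = 4.4
  mean(Y) = (4 + 3 + 3 + 2 + 6) / 5 = 18/5 = 3.6
  mean(Z) = (5 + 6 + 7 + 2 + 3) / 5 = 23/5 = 4.6

Step 2 — sample covariance S[i,j] = (1/(n-1)) · Σ_k (x_{k,i} - mean_i) · (x_{k,j} - mean_j), with n-1 = 4.
  S[X,X] = ((0.6)·(0.6) + (2.6)·(2.6) + (-3.4)·(-3.4) + (-0.4)·(-0.4) + (0.6)·(0.6)) / 4 = 19.2/4 = 4.8
  S[X,Y] = ((0.6)·(0.4) + (2.6)·(-0.6) + (-3.4)·(-0.6) + (-0.4)·(-1.6) + (0.6)·(2.4)) / 4 = 2.8/4 = 0.7
  S[X,Z] = ((0.6)·(0.4) + (2.6)·(1.4) + (-3.4)·(2.4) + (-0.4)·(-2.6) + (0.6)·(-1.6)) / 4 = -4.2/4 = -1.05
  S[Y,Y] = ((0.4)·(0.4) + (-0.6)·(-0.6) + (-0.6)·(-0.6) + (-1.6)·(-1.6) + (2.4)·(2.4)) / 4 = 9.2/4 = 2.3
  S[Y,Z] = ((0.4)·(0.4) + (-0.6)·(1.4) + (-0.6)·(2.4) + (-1.6)·(-2.6) + (2.4)·(-1.6)) / 4 = -1.8/4 = -0.45
  S[Z,Z] = ((0.4)·(0.4) + (1.4)·(1.4) + (2.4)·(2.4) + (-2.6)·(-2.6) + (-1.6)·(-1.6)) / 4 = 17.2/4 = 4.3

S is symmetric (S[j,i] = S[i,j]). Assembling:

S = [[4.8, 0.7, -1.05],
 [0.7, 2.3, -0.45],
 [-1.05, -0.45, 4.3]]


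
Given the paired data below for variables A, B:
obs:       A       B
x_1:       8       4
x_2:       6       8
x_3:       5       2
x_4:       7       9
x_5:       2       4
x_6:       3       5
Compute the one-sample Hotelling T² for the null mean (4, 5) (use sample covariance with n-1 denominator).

Step 1 — sample mean vector:
  mean(A) = (8 + 6 + 5 + 7 + 2 + 3) / 6 = 31/6 = 5.1667
  mean(B) = (4 + 8 + 2 + 9 + 4 + 5) / 6 = 32/6 = 5.3333
  x̄ = (5.1667, 5.3333),  deviation x̄ - mu_0 = (5.1667, 5.3333) - (4, 5) = (1.1667, 0.3333).

Step 2 — sample covariance matrix, S[i,j] = (1/(n-1)) · Σ_k (x_{k,i} - mean_i) · (x_{k,j} - mean_j), divisor n-1 = 5:
  S[A,A] = ((2.8333)·(2.8333) + (0.8333)·(0.8333) + (-0.1667)·(-0.1667) + (1.8333)·(1.8333) + (-3.1667)·(-3.1667) + (-2.1667)·(-2.1667)) / 5 = 26.8333/5 = 5.3667
  S[A,B] = ((2.8333)·(-1.3333) + (0.8333)·(2.6667) + (-0.1667)·(-3.3333) + (1.8333)·(3.6667) + (-3.1667)·(-1.3333) + (-2.1667)·(-0.3333)) / 5 = 10.6667/5 = 2.1333
  S[B,B] = ((-1.3333)·(-1.3333) + (2.6667)·(2.6667) + (-3.3333)·(-3.3333) + (3.6667)·(3.6667) + (-1.3333)·(-1.3333) + (-0.3333)·(-0.3333)) / 5 = 35.3333/5 = 7.0667
  S = [[5.3667, 2.1333],
 [2.1333, 7.0667]].

Step 3 — invert S. det(S) = 5.3667·7.0667 - (2.1333)² = 33.3733.
  S^{-1} = (1/det) · [[d, -b], [-b, a]] = [[0.2117, -0.0639],
 [-0.0639, 0.1608]].

Step 4 — quadratic form (x̄ - mu_0)^T · S^{-1} · (x̄ - mu_0):
  S^{-1} · (x̄ - mu_0) = (0.2257, -0.021),
  (x̄ - mu_0)^T · [...] = (1.1667)·(0.2257) + (0.3333)·(-0.021) = 0.2564.

Step 5 — scale by n: T² = 6 · 0.2564 = 1.5382.

T² ≈ 1.5382


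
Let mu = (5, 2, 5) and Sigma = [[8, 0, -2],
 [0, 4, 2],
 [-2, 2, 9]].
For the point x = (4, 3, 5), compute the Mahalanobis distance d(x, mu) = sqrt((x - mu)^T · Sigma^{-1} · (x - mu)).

Step 1 — centre the observation: (x - mu) = (-1, 1, 0).

Step 2 — invert Sigma (cofactor / det for 3×3, or solve directly):
  Sigma^{-1} = [[0.1333, -0.0167, 0.0333],
 [-0.0167, 0.2833, -0.0667],
 [0.0333, -0.0667, 0.1333]].

Step 3 — form the quadratic (x - mu)^T · Sigma^{-1} · (x - mu):
  Sigma^{-1} · (x - mu) = (-0.15, 0.3, -0.1).
  (x - mu)^T · [Sigma^{-1} · (x - mu)] = (-1)·(-0.15) + (1)·(0.3) + (0)·(-0.1) = 0.45.

Step 4 — take square root: d = √(0.45) ≈ 0.6708.

d(x, mu) = √(0.45) ≈ 0.6708


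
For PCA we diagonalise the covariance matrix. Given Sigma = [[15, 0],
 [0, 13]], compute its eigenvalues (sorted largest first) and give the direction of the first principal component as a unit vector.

Step 1 — characteristic polynomial of 2×2 Sigma:
  det(Sigma - λI) = λ² - trace · λ + det = 0.
  trace = 15 + 13 = 28, det = 15·13 - (0)² = 195.
Step 2 — discriminant:
  Δ = trace² - 4·det = 784 - 780 = 4.
Step 3 — eigenvalues:
  λ = (trace ± √Δ)/2 = (28 ± 2)/2,
  λ_1 = 15,  λ_2 = 13.

Step 4 — unit eigenvector for λ_1: Sigma is diagonal, so its eigenvectors are the coordinate axes. λ_1 = 15 is the diagonal entry on the first coordinate axis, hence
  v_1 = (1, 0) (||v_1|| = 1).

λ_1 = 15,  λ_2 = 13;  v_1 ≈ (1, 0)


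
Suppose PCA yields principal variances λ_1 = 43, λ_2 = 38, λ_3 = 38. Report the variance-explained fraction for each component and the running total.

Step 1 — total variance = trace(Sigma) = Σ λ_i = 43 + 38 + 38 = 119.

Step 2 — fraction explained by component i = λ_i / Σ λ:
  PC1: 43/119 = 0.3613
  PC2: 38/119 = 0.3193
  PC3: 38/119 = 0.3193

Step 3 — cumulative fraction after k components = (λ_1 + ... + λ_k) / Σ λ:
  k = 1: 43/119 = 0.3613
  k = 2: (43 + 38)/119 = 81/119 = 0.6807
  k = 3: (43 + 38 + 38)/119 = 119/119 = 1

Summary (fraction, with percent):

explained: PC1 0.3613 (36.13%), PC2 0.3193 (31.93%), PC3 0.3193 (31.93%);  cumulative: 0.3613, 0.6807, 1


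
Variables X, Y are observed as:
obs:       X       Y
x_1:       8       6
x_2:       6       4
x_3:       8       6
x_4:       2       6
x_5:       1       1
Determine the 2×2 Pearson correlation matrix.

Step 1 — column means:
  mean(X) = (8 + 6 + 8 + 2 + 1) / 5 = 25/5 = 5
  mean(Y) = (6 + 4 + 6 + 6 + 1) / 5 = 23/5 = 4.6

Step 2 — sample variances and covariances s[i,j] = (1/(n-1)) · Σ_k (x_{k,i} - mean_i) · (x_{k,j} - mean_j), with n-1 = 4:
  s[X,X] = ((3)·(3) + (1)·(1) + (3)·(3) + (-3)·(-3) + (-4)·(-4)) / 4 = 44/4 = 11
  s[X,Y] = ((3)·(1.4) + (1)·(-0.6) + (3)·(1.4) + (-3)·(1.4) + (-4)·(-3.6)) / 4 = 18/4 = 4.5
  s[Y,Y] = ((1.4)·(1.4) + (-0.6)·(-0.6) + (1.4)·(1.4) + (1.4)·(1.4) + (-3.6)·(-3.6)) / 4 = 19.2/4 = 4.8
  Sample standard deviations s_i = √(s[i,i]):
  s(X) = √(11) = 3.3166
  s(Y) = √(4.8) = 2.1909

Step 3 — r_{ij} = s_{ij} / (s_i · s_j):
  r[X,X] = 1 (diagonal).
  r[X,Y] = 4.5 / (3.3166 · 2.1909) = 4.5 / 7.2664 = 0.6193
  r[Y,Y] = 1 (diagonal).

R is symmetric with unit diagonal. Assembling:

R = [[1, 0.6193],
 [0.6193, 1]]


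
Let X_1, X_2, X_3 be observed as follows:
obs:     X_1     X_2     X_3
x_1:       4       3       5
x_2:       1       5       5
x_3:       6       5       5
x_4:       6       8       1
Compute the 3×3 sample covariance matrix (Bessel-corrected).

Step 1 — column means:
  mean(X_1) = (4 + 1 + 6 + 6) / 4 = 17/4 = 4.25
  mean(X_2) = (3 + 5 + 5 + 8) / 4 = 21/4 = 5.25
  mean(X_3) = (5 + 5 + 5 + 1) / 4 = 16/4 = 4

Step 2 — sample covariance S[i,j] = (1/(n-1)) · Σ_k (x_{k,i} - mean_i) · (x_{k,j} - mean_j), with n-1 = 3.
  S[X_1,X_1] = ((-0.25)·(-0.25) + (-3.25)·(-3.25) + (1.75)·(1.75) + (1.75)·(1.75)) / 3 = 16.75/3 = 5.5833
  S[X_1,X_2] = ((-0.25)·(-2.25) + (-3.25)·(-0.25) + (1.75)·(-0.25) + (1.75)·(2.75)) / 3 = 5.75/3 = 1.9167
  S[X_1,X_3] = ((-0.25)·(1) + (-3.25)·(1) + (1.75)·(1) + (1.75)·(-3)) / 3 = -7/3 = -2.3333
  S[X_2,X_2] = ((-2.25)·(-2.25) + (-0.25)·(-0.25) + (-0.25)·(-0.25) + (2.75)·(2.75)) / 3 = 12.75/3 = 4.25
  S[X_2,X_3] = ((-2.25)·(1) + (-0.25)·(1) + (-0.25)·(1) + (2.75)·(-3)) / 3 = -11/3 = -3.6667
  S[X_3,X_3] = ((1)·(1) + (1)·(1) + (1)·(1) + (-3)·(-3)) / 3 = 12/3 = 4

S is symmetric (S[j,i] = S[i,j]). Assembling:

S = [[5.5833, 1.9167, -2.3333],
 [1.9167, 4.25, -3.6667],
 [-2.3333, -3.6667, 4]]


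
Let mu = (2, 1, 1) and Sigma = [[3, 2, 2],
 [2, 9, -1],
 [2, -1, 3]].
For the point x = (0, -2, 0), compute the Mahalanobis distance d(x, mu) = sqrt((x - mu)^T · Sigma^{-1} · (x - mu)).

Step 1 — centre the observation: (x - mu) = (-2, -3, -1).

Step 2 — invert Sigma (cofactor / det for 3×3, or solve directly):
  Sigma^{-1} = [[1.1818, -0.3636, -0.9091],
 [-0.3636, 0.2273, 0.3182],
 [-0.9091, 0.3182, 1.0455]].

Step 3 — form the quadratic (x - mu)^T · Sigma^{-1} · (x - mu):
  Sigma^{-1} · (x - mu) = (-0.3636, -0.2727, -0.1818).
  (x - mu)^T · [Sigma^{-1} · (x - mu)] = (-2)·(-0.3636) + (-3)·(-0.2727) + (-1)·(-0.1818) = 1.7273.

Step 4 — take square root: d = √(1.7273) ≈ 1.3143.

d(x, mu) = √(1.7273) ≈ 1.3143


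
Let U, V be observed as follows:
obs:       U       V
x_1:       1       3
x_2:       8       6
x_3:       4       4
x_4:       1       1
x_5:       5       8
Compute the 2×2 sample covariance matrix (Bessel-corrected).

Step 1 — column means:
  mean(U) = (1 + 8 + 4 + 1 + 5) / 5 = 19/5 = 3.8
  mean(V) = (3 + 6 + 4 + 1 + 8) / 5 = 22/5 = 4.4

Step 2 — sample covariance S[i,j] = (1/(n-1)) · Σ_k (x_{k,i} - mean_i) · (x_{k,j} - mean_j), with n-1 = 4.
  S[U,U] = ((-2.8)·(-2.8) + (4.2)·(4.2) + (0.2)·(0.2) + (-2.8)·(-2.8) + (1.2)·(1.2)) / 4 = 34.8/4 = 8.7
  S[U,V] = ((-2.8)·(-1.4) + (4.2)·(1.6) + (0.2)·(-0.4) + (-2.8)·(-3.4) + (1.2)·(3.6)) / 4 = 24.4/4 = 6.1
  S[V,V] = ((-1.4)·(-1.4) + (1.6)·(1.6) + (-0.4)·(-0.4) + (-3.4)·(-3.4) + (3.6)·(3.6)) / 4 = 29.2/4 = 7.3

S is symmetric (S[j,i] = S[i,j]). Assembling:

S = [[8.7, 6.1],
 [6.1, 7.3]]


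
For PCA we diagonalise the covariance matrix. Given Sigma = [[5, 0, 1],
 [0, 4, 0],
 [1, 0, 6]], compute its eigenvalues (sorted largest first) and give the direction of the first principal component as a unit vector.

Step 1 — characteristic polynomial p(λ) = det(λI - Sigma) = λ³ - tr·λ² + c_1·λ - det, where tr = trace, c_1 = sum of the principal 2×2 minors, det = det(Sigma):
  tr = 5 + 4 + 6 = 15,
  c_1 = (5·4 - (0)²) + (5·6 - (1)²) + (4·6 - (0)²) = 20 + 29 + 24 = 73,
  det = 5·(4·6 - (0)²) - (0)·((0)·6 - (0)·(1)) + (1)·((0)·(0) - 4·(1)) = 5·(24) - (0)·(0) + (1)·(-4) = 116.
  So p(λ) = λ³ - 15λ² + 73λ - 116.
Step 2 — look for an integer root (rational root theorem: any rational root is an integer divisor of 116). Testing λ = 4:
  p(4) = 64 - 240 + 292 - 116 = 0  ✓
  Dividing out (λ - 4): p(λ) = (λ - 4)(λ² - 11λ + 29).
Step 3 — remaining eigenvalues from the quadratic λ² - 11λ + 29 = 0:
  Δ = 11² - 4·29 = 121 - 116 = 5,  λ = (11 ± √5)/2 = (11 ± 2.2361)/2 ≈ 6.618 or 4.382.
  Sorted: λ_1 = 6.618,  λ_2 = 4.382,  λ_3 = 4  (check: sum = 15 = tr ✓).

Step 4 — unit eigenvector for λ_1 ≈ 6.618: v spans the null space of (Sigma - λ_1 I), whose rows are
  r_1 = (-1.618, 0, 1),  r_2 = (0, -2.618, 0),  r_3 = (1, 0, -0.618).
  v is orthogonal to every row, so take v ∝ r_1 × r_2 = ((0)·(0) - (1)·(-2.618), (1)·(0) - (-1.618)·(0), (-1.618)·(-2.618) - (0)·(0)) ≈ (2.618, 0, 4.2361).
  Let u = (2.618, 0, 4.2361).
  ||u|| = √((2.618)² + (0)² + (4.2361)²) = √(24.7984) ≈ 4.9798,  v_1 = u/||u|| ≈ (0.5257, 0, 0.8507) (||v_1|| = 1).

λ_1 = 6.618,  λ_2 = 4.382,  λ_3 = 4;  v_1 ≈ (0.5257, 0, 0.8507)


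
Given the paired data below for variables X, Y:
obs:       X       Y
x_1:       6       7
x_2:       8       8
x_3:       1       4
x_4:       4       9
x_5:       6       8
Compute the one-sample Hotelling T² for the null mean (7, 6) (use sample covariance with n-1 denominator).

Step 1 — sample mean vector:
  mean(X) = (6 + 8 + 1 + 4 + 6) / 5 = 25/5 = 5
  mean(Y) = (7 + 8 + 4 + 9 + 8) / 5 = 36/5 = 7.2
  x̄ = (5, 7.2),  deviation x̄ - mu_0 = (5, 7.2) - (7, 6) = (-2, 1.2).

Step 2 — sample covariance matrix, S[i,j] = (1/(n-1)) · Σ_k (x_{k,i} - mean_i) · (x_{k,j} - mean_j), divisor n-1 = 4:
  S[X,X] = ((1)·(1) + (3)·(3) + (-4)·(-4) + (-1)·(-1) + (1)·(1)) / 4 = 28/4 = 7
  S[X,Y] = ((1)·(-0.2) + (3)·(0.8) + (-4)·(-3.2) + (-1)·(1.8) + (1)·(0.8)) / 4 = 14/4 = 3.5
  S[Y,Y] = ((-0.2)·(-0.2) + (0.8)·(0.8) + (-3.2)·(-3.2) + (1.8)·(1.8) + (0.8)·(0.8)) / 4 = 14.8/4 = 3.7
  S = [[7, 3.5],
 [3.5, 3.7]].

Step 3 — invert S. det(S) = 7·3.7 - (3.5)² = 13.65.
  S^{-1} = (1/det) · [[d, -b], [-b, a]] = [[0.2711, -0.2564],
 [-0.2564, 0.5128]].

Step 4 — quadratic form (x̄ - mu_0)^T · S^{-1} · (x̄ - mu_0):
  S^{-1} · (x̄ - mu_0) = (-0.8498, 1.1282),
  (x̄ - mu_0)^T · [...] = (-2)·(-0.8498) + (1.2)·(1.1282) = 3.0535.

Step 5 — scale by n: T² = 5 · 3.0535 = 15.2674.

T² ≈ 15.2674


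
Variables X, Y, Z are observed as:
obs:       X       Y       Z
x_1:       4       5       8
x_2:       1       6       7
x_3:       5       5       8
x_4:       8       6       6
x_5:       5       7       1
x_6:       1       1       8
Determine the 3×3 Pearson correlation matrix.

Step 1 — column means:
  mean(X) = (4 + 1 + 5 + 8 + 5 + 1) / 6 = 24/6 = 4
  mean(Y) = (5 + 6 + 5 + 6 + 7 + 1) / 6 = 30/6 = 5
  mean(Z) = (8 + 7 + 8 + 6 + 1 + 8) / 6 = 38/6 = 6.3333

Step 2 — sample variances and covariances s[i,j] = (1/(n-1)) · Σ_k (x_{k,i} - mean_i) · (x_{k,j} - mean_j), with n-1 = 5:
  s[X,X] = ((0)·(0) + (-3)·(-3) + (1)·(1) + (4)·(4) + (1)·(1) + (-3)·(-3)) / 5 = 36/5 = 7.2
  s[X,Y] = ((0)·(0) + (-3)·(1) + (1)·(0) + (4)·(1) + (1)·(2) + (-3)·(-4)) / 5 = 15/5 = 3
  s[X,Z] = ((0)·(1.6667) + (-3)·(0.6667) + (1)·(1.6667) + (4)·(-0.3333) + (1)·(-5.3333) + (-3)·(1.6667)) / 5 = -12/5 = -2.4
  s[Y,Y] = ((0)·(0) + (1)·(1) + (0)·(0) + (1)·(1) + (2)·(2) + (-4)·(-4)) / 5 = 22/5 = 4.4
  s[Y,Z] = ((0)·(1.6667) + (1)·(0.6667) + (0)·(1.6667) + (1)·(-0.3333) + (2)·(-5.3333) + (-4)·(1.6667)) / 5 = -17/5 = -3.4
  s[Z,Z] = ((1.6667)·(1.6667) + (0.6667)·(0.6667) + (1.6667)·(1.6667) + (-0.3333)·(-0.3333) + (-5.3333)·(-5.3333) + (1.6667)·(1.6667)) / 5 = 37.3333/5 = 7.4667
  Sample standard deviations s_i = √(s[i,i]):
  s(X) = √(7.2) = 2.6833
  s(Y) = √(4.4) = 2.0976
  s(Z) = √(7.4667) = 2.7325

Step 3 — r_{ij} = s_{ij} / (s_i · s_j):
  r[X,X] = 1 (diagonal).
  r[X,Y] = 3 / (2.6833 · 2.0976) = 3 / 5.6285 = 0.533
  r[X,Z] = -2.4 / (2.6833 · 2.7325) = -2.4 / 7.3321 = -0.3273
  r[Y,Y] = 1 (diagonal).
  r[Y,Z] = -3.4 / (2.0976 · 2.7325) = -3.4 / 5.7318 = -0.5932
  r[Z,Z] = 1 (diagonal).

R is symmetric with unit diagonal. Assembling:

R = [[1, 0.533, -0.3273],
 [0.533, 1, -0.5932],
 [-0.3273, -0.5932, 1]]


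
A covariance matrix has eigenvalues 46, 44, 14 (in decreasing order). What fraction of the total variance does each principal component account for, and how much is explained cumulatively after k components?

Step 1 — total variance = trace(Sigma) = Σ λ_i = 46 + 44 + 14 = 104.

Step 2 — fraction explained by component i = λ_i / Σ λ:
  PC1: 46/104 = 0.4423
  PC2: 44/104 = 0.4231
  PC3: 14/104 = 0.1346

Step 3 — cumulative fraction after k components = (λ_1 + ... + λ_k) / Σ λ:
  k = 1: 46/104 = 0.4423
  k = 2: (46 + 44)/104 = 90/104 = 0.8654
  k = 3: (46 + 44 + 14)/104 = 104/104 = 1

Summary (fraction, with percent):

explained: PC1 0.4423 (44.23%), PC2 0.4231 (42.31%), PC3 0.1346 (13.46%);  cumulative: 0.4423, 0.8654, 1


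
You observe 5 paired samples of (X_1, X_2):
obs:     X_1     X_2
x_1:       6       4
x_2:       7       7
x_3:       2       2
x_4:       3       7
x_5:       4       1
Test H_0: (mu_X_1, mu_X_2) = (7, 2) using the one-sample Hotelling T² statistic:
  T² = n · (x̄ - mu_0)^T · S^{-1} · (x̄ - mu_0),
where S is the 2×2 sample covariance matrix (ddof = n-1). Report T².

Step 1 — sample mean vector:
  mean(X_1) = (6 + 7 + 2 + 3 + 4) / 5 = 22/5 = 4.4
  mean(X_2) = (4 + 7 + 2 + 7 + 1) / 5 = 21/5 = 4.2
  x̄ = (4.4, 4.2),  deviation x̄ - mu_0 = (4.4, 4.2) - (7, 2) = (-2.6, 2.2).

Step 2 — sample covariance matrix, S[i,j] = (1/(n-1)) · Σ_k (x_{k,i} - mean_i) · (x_{k,j} - mean_j), divisor n-1 = 4:
  S[X_1,X_1] = ((1.6)·(1.6) + (2.6)·(2.6) + (-2.4)·(-2.4) + (-1.4)·(-1.4) + (-0.4)·(-0.4)) / 4 = 17.2/4 = 4.3
  S[X_1,X_2] = ((1.6)·(-0.2) + (2.6)·(2.8) + (-2.4)·(-2.2) + (-1.4)·(2.8) + (-0.4)·(-3.2)) / 4 = 9.6/4 = 2.4
  S[X_2,X_2] = ((-0.2)·(-0.2) + (2.8)·(2.8) + (-2.2)·(-2.2) + (2.8)·(2.8) + (-3.2)·(-3.2)) / 4 = 30.8/4 = 7.7
  S = [[4.3, 2.4],
 [2.4, 7.7]].

Step 3 — invert S. det(S) = 4.3·7.7 - (2.4)² = 27.35.
  S^{-1} = (1/det) · [[d, -b], [-b, a]] = [[0.2815, -0.0878],
 [-0.0878, 0.1572]].

Step 4 — quadratic form (x̄ - mu_0)^T · S^{-1} · (x̄ - mu_0):
  S^{-1} · (x̄ - mu_0) = (-0.925, 0.574),
  (x̄ - mu_0)^T · [...] = (-2.6)·(-0.925) + (2.2)·(0.574) = 3.668.

Step 5 — scale by n: T² = 5 · 3.668 = 18.34.

T² ≈ 18.34


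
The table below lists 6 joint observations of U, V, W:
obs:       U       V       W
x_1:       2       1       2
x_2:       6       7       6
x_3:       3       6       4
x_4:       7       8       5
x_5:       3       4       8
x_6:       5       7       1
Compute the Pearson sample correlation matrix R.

Step 1 — column means:
  mean(U) = (2 + 6 + 3 + 7 + 3 + 5) / 6 = 26/6 = 4.3333
  mean(V) = (1 + 7 + 6 + 8 + 4 + 7) / 6 = 33/6 = 5.5
  mean(W) = (2 + 6 + 4 + 5 + 8 + 1) / 6 = 26/6 = 4.3333

Step 2 — sample variances and covariances s[i,j] = (1/(n-1)) · Σ_k (x_{k,i} - mean_i) · (x_{k,j} - mean_j), with n-1 = 5:
  s[U,U] = ((-2.3333)·(-2.3333) + (1.6667)·(1.6667) + (-1.3333)·(-1.3333) + (2.6667)·(2.6667) + (-1.3333)·(-1.3333) + (0.6667)·(0.6667)) / 5 = 19.3333/5 = 3.8667
  s[U,V] = ((-2.3333)·(-4.5) + (1.6667)·(1.5) + (-1.3333)·(0.5) + (2.6667)·(2.5) + (-1.3333)·(-1.5) + (0.6667)·(1.5)) / 5 = 22/5 = 4.4
  s[U,W] = ((-2.3333)·(-2.3333) + (1.6667)·(1.6667) + (-1.3333)·(-0.3333) + (2.6667)·(0.6667) + (-1.3333)·(3.6667) + (0.6667)·(-3.3333)) / 5 = 3.3333/5 = 0.6667
  s[V,V] = ((-4.5)·(-4.5) + (1.5)·(1.5) + (0.5)·(0.5) + (2.5)·(2.5) + (-1.5)·(-1.5) + (1.5)·(1.5)) / 5 = 33.5/5 = 6.7
  s[V,W] = ((-4.5)·(-2.3333) + (1.5)·(1.6667) + (0.5)·(-0.3333) + (2.5)·(0.6667) + (-1.5)·(3.6667) + (1.5)·(-3.3333)) / 5 = 4/5 = 0.8
  s[W,W] = ((-2.3333)·(-2.3333) + (1.6667)·(1.6667) + (-0.3333)·(-0.3333) + (0.6667)·(0.6667) + (3.6667)·(3.6667) + (-3.3333)·(-3.3333)) / 5 = 33.3333/5 = 6.6667
  Sample standard deviations s_i = √(s[i,i]):
  s(U) = √(3.8667) = 1.9664
  s(V) = √(6.7) = 2.5884
  s(W) = √(6.6667) = 2.582

Step 3 — r_{ij} = s_{ij} / (s_i · s_j):
  r[U,U] = 1 (diagonal).
  r[U,V] = 4.4 / (1.9664 · 2.5884) = 4.4 / 5.0899 = 0.8645
  r[U,W] = 0.6667 / (1.9664 · 2.582) = 0.6667 / 5.0772 = 0.1313
  r[V,V] = 1 (diagonal).
  r[V,W] = 0.8 / (2.5884 · 2.582) = 0.8 / 6.6833 = 0.1197
  r[W,W] = 1 (diagonal).

R is symmetric with unit diagonal. Assembling:

R = [[1, 0.8645, 0.1313],
 [0.8645, 1, 0.1197],
 [0.1313, 0.1197, 1]]


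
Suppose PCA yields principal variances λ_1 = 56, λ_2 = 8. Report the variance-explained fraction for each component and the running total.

Step 1 — total variance = trace(Sigma) = Σ λ_i = 56 + 8 = 64.

Step 2 — fraction explained by component i = λ_i / Σ λ:
  PC1: 56/64 = 0.875
  PC2: 8/64 = 0.125

Step 3 — cumulative fraction after k components = (λ_1 + ... + λ_k) / Σ λ:
  k = 1: 56/64 = 0.875
  k = 2: (56 + 8)/64 = 64/64 = 1

Summary (fraction, with percent):

explained: PC1 0.875 (87.5%), PC2 0.125 (12.5%);  cumulative: 0.875, 1


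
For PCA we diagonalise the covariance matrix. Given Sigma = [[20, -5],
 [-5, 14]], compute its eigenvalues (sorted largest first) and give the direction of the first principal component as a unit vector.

Step 1 — characteristic polynomial of 2×2 Sigma:
  det(Sigma - λI) = λ² - trace · λ + det = 0.
  trace = 20 + 14 = 34, det = 20·14 - (-5)² = 255.
Step 2 — discriminant:
  Δ = trace² - 4·det = 1156 - 1020 = 136.
Step 3 — eigenvalues:
  λ = (trace ± √Δ)/2 = (34 ± 11.6619)/2,
  λ_1 = 22.831,  λ_2 = 11.169.

Step 4 — unit eigenvector for λ_1: solve (Sigma - λ_1 I)v = 0. First row:
  (20 - 22.831)·v_x + (-5)·v_y = 0, i.e. (-2.831)·v_x + (-5)·v_y = 0,
  so v ∝ (b, λ_1 - a) = (-5, 2.831); multiply by -1 so the first entry is positive: u = (5, -2.831).
  ||u|| = √((5)² + (-2.831)²) = √(33.0143) ≈ 5.7458,
  v_1 = u/||u|| ≈ (0.8702, -0.4927) (||v_1|| = 1).

λ_1 = 22.831,  λ_2 = 11.169;  v_1 ≈ (0.8702, -0.4927)


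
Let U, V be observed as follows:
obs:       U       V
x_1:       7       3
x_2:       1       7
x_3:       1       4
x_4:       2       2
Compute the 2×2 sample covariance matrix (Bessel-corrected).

Step 1 — column means:
  mean(U) = (7 + 1 + 1 + 2) / 4 = 11/4 = 2.75
  mean(V) = (3 + 7 + 4 + 2) / 4 = 16/4 = 4

Step 2 — sample covariance S[i,j] = (1/(n-1)) · Σ_k (x_{k,i} - mean_i) · (x_{k,j} - mean_j), with n-1 = 3.
  S[U,U] = ((4.25)·(4.25) + (-1.75)·(-1.75) + (-1.75)·(-1.75) + (-0.75)·(-0.75)) / 3 = 24.75/3 = 8.25
  S[U,V] = ((4.25)·(-1) + (-1.75)·(3) + (-1.75)·(0) + (-0.75)·(-2)) / 3 = -8/3 = -2.6667
  S[V,V] = ((-1)·(-1) + (3)·(3) + (0)·(0) + (-2)·(-2)) / 3 = 14/3 = 4.6667

S is symmetric (S[j,i] = S[i,j]). Assembling:

S = [[8.25, -2.6667],
 [-2.6667, 4.6667]]


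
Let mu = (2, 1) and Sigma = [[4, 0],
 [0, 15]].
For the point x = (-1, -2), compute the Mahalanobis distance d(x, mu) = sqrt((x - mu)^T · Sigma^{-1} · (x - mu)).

Step 1 — centre the observation: (x - mu) = (-3, -3).

Step 2 — invert Sigma. det(Sigma) = 4·15 - (0)² = 60.
  Sigma^{-1} = (1/det) · [[d, -b], [-b, a]] = [[0.25, 0],
 [0, 0.0667]].

Step 3 — form the quadratic (x - mu)^T · Sigma^{-1} · (x - mu):
  Sigma^{-1} · (x - mu) = (-0.75, -0.2).
  (x - mu)^T · [Sigma^{-1} · (x - mu)] = (-3)·(-0.75) + (-3)·(-0.2) = 2.85.

Step 4 — take square root: d = √(2.85) ≈ 1.6882.

d(x, mu) = √(2.85) ≈ 1.6882


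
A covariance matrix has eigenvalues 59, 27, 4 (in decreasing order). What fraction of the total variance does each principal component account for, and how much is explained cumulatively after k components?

Step 1 — total variance = trace(Sigma) = Σ λ_i = 59 + 27 + 4 = 90.

Step 2 — fraction explained by component i = λ_i / Σ λ:
  PC1: 59/90 = 0.6556
  PC2: 27/90 = 0.3
  PC3: 4/90 = 0.0444

Step 3 — cumulative fraction after k components = (λ_1 + ... + λ_k) / Σ λ:
  k = 1: 59/90 = 0.6556
  k = 2: (59 + 27)/90 = 86/90 = 0.9556
  k = 3: (59 + 27 + 4)/90 = 90/90 = 1

Summary (fraction, with percent):

explained: PC1 0.6556 (65.56%), PC2 0.3 (30%), PC3 0.0444 (4.44%);  cumulative: 0.6556, 0.9556, 1


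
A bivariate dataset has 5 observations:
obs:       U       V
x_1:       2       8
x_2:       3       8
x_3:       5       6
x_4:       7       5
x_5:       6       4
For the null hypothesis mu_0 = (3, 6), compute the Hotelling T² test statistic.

Step 1 — sample mean vector:
  mean(U) = (2 + 3 + 5 + 7 + 6) / 5 = 23/5 = 4.6
  mean(V) = (8 + 8 + 6 + 5 + 4) / 5 = 31/5 = 6.2
  x̄ = (4.6, 6.2),  deviation x̄ - mu_0 = (4.6, 6.2) - (3, 6) = (1.6, 0.2).

Step 2 — sample covariance matrix, S[i,j] = (1/(n-1)) · Σ_k (x_{k,i} - mean_i) · (x_{k,j} - mean_j), divisor n-1 = 4:
  S[U,U] = ((-2.6)·(-2.6) + (-1.6)·(-1.6) + (0.4)·(0.4) + (2.4)·(2.4) + (1.4)·(1.4)) / 4 = 17.2/4 = 4.3
  S[U,V] = ((-2.6)·(1.8) + (-1.6)·(1.8) + (0.4)·(-0.2) + (2.4)·(-1.2) + (1.4)·(-2.2)) / 4 = -13.6/4 = -3.4
  S[V,V] = ((1.8)·(1.8) + (1.8)·(1.8) + (-0.2)·(-0.2) + (-1.2)·(-1.2) + (-2.2)·(-2.2)) / 4 = 12.8/4 = 3.2
  S = [[4.3, -3.4],
 [-3.4, 3.2]].

Step 3 — invert S. det(S) = 4.3·3.2 - (-3.4)² = 2.2.
  S^{-1} = (1/det) · [[d, -b], [-b, a]] = [[1.4545, 1.5455],
 [1.5455, 1.9545]].

Step 4 — quadratic form (x̄ - mu_0)^T · S^{-1} · (x̄ - mu_0):
  S^{-1} · (x̄ - mu_0) = (2.6364, 2.8636),
  (x̄ - mu_0)^T · [...] = (1.6)·(2.6364) + (0.2)·(2.8636) = 4.7909.

Step 5 — scale by n: T² = 5 · 4.7909 = 23.9545.

T² ≈ 23.9545


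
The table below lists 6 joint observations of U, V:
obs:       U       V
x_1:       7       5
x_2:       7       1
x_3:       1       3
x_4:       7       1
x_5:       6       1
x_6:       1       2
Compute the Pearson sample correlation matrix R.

Step 1 — column means:
  mean(U) = (7 + 7 + 1 + 7 + 6 + 1) / 6 = 29/6 = 4.8333
  mean(V) = (5 + 1 + 3 + 1 + 1 + 2) / 6 = 13/6 = 2.1667

Step 2 — sample variances and covariances s[i,j] = (1/(n-1)) · Σ_k (x_{k,i} - mean_i) · (x_{k,j} - mean_j), with n-1 = 5:
  s[U,U] = ((2.1667)·(2.1667) + (2.1667)·(2.1667) + (-3.8333)·(-3.8333) + (2.1667)·(2.1667) + (1.1667)·(1.1667) + (-3.8333)·(-3.8333)) / 5 = 44.8333/5 = 8.9667
  s[U,V] = ((2.1667)·(2.8333) + (2.1667)·(-1.1667) + (-3.8333)·(0.8333) + (2.1667)·(-1.1667) + (1.1667)·(-1.1667) + (-3.8333)·(-0.1667)) / 5 = -2.8333/5 = -0.5667
  s[V,V] = ((2.8333)·(2.8333) + (-1.1667)·(-1.1667) + (0.8333)·(0.8333) + (-1.1667)·(-1.1667) + (-1.1667)·(-1.1667) + (-0.1667)·(-0.1667)) / 5 = 12.8333/5 = 2.5667
  Sample standard deviations s_i = √(s[i,i]):
  s(U) = √(8.9667) = 2.9944
  s(V) = √(2.5667) = 1.6021

Step 3 — r_{ij} = s_{ij} / (s_i · s_j):
  r[U,U] = 1 (diagonal).
  r[U,V] = -0.5667 / (2.9944 · 1.6021) = -0.5667 / 4.7973 = -0.1181
  r[V,V] = 1 (diagonal).

R is symmetric with unit diagonal. Assembling:

R = [[1, -0.1181],
 [-0.1181, 1]]


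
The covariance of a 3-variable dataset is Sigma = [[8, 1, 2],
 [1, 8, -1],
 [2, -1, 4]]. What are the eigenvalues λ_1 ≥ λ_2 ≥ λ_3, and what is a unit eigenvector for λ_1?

Step 1 — characteristic polynomial p(λ) = det(λI - Sigma) = λ³ - tr·λ² + c_1·λ - det, where tr = trace, c_1 = sum of the principal 2×2 minors, det = det(Sigma):
  tr = 8 + 8 + 4 = 20,
  c_1 = (8·8 - (1)²) + (8·4 - (2)²) + (8·4 - (-1)²) = 63 + 28 + 31 = 122,
  det = 8·(8·4 - (-1)²) - (1)·((1)·4 - (-1)·(2)) + (2)·((1)·(-1) - 8·(2)) = 8·(31) - (1)·(6) + (2)·(-17) = 208.
  So p(λ) = λ³ - 20λ² + 122λ - 208.
Step 2 — look for an integer root (rational root theorem: any rational root is an integer divisor of 208). Testing λ = 8:
  p(8) = 512 - 1280 + 976 - 208 = 0  ✓
  Dividing out (λ - 8): p(λ) = (λ - 8)(λ² - 12λ + 26).
Step 3 — remaining eigenvalues from the quadratic λ² - 12λ + 26 = 0:
  Δ = 12² - 4·26 = 144 - 104 = 40,  λ = (12 ± √40)/2 = (12 ± 6.3246)/2 ≈ 9.1623 or 2.8377.
  Sorted: λ_1 = 9.1623,  λ_2 = 8,  λ_3 = 2.8377  (check: sum = 20 = tr ✓).

Step 4 — unit eigenvector for λ_1 ≈ 9.1623: v spans the null space of (Sigma - λ_1 I), whose rows are
  r_1 = (-1.1623, 1, 2),  r_2 = (1, -1.1623, -1),  r_3 = (2, -1, -5.1623).
  v is orthogonal to every row, so take v ∝ r_1 × r_2 = ((1)·(-1) - (2)·(-1.1623), (2)·(1) - (-1.1623)·(-1), (-1.1623)·(-1.1623) - (1)·(1)) ≈ (1.3246, 0.8377, 0.3509).
  Let u = (1.3246, 0.8377, 0.3509).
  ||u|| = √((1.3246)² + (0.8377)² + (0.3509)²) = √(2.5793) ≈ 1.606,  v_1 = u/||u|| ≈ (0.8247, 0.5216, 0.2185) (||v_1|| = 1).

λ_1 = 9.1623,  λ_2 = 8,  λ_3 = 2.8377;  v_1 ≈ (0.8247, 0.5216, 0.2185)


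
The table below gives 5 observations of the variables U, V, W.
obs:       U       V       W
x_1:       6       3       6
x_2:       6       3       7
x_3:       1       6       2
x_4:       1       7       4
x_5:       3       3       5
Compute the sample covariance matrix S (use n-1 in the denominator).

Step 1 — column means:
  mean(U) = (6 + 6 + 1 + 1 + 3) / 5 = 17/5 = 3.4
  mean(V) = (3 + 3 + 6 + 7 + 3) / 5 = 22/5 = 4.4
  mean(W) = (6 + 7 + 2 + 4 + 5) / 5 = 24/5 = 4.8

Step 2 — sample covariance S[i,j] = (1/(n-1)) · Σ_k (x_{k,i} - mean_i) · (x_{k,j} - mean_j), with n-1 = 4.
  S[U,U] = ((2.6)·(2.6) + (2.6)·(2.6) + (-2.4)·(-2.4) + (-2.4)·(-2.4) + (-0.4)·(-0.4)) / 4 = 25.2/4 = 6.3
  S[U,V] = ((2.6)·(-1.4) + (2.6)·(-1.4) + (-2.4)·(1.6) + (-2.4)·(2.6) + (-0.4)·(-1.4)) / 4 = -16.8/4 = -4.2
  S[U,W] = ((2.6)·(1.2) + (2.6)·(2.2) + (-2.4)·(-2.8) + (-2.4)·(-0.8) + (-0.4)·(0.2)) / 4 = 17.4/4 = 4.35
  S[V,V] = ((-1.4)·(-1.4) + (-1.4)·(-1.4) + (1.6)·(1.6) + (2.6)·(2.6) + (-1.4)·(-1.4)) / 4 = 15.2/4 = 3.8
  S[V,W] = ((-1.4)·(1.2) + (-1.4)·(2.2) + (1.6)·(-2.8) + (2.6)·(-0.8) + (-1.4)·(0.2)) / 4 = -11.6/4 = -2.9
  S[W,W] = ((1.2)·(1.2) + (2.2)·(2.2) + (-2.8)·(-2.8) + (-0.8)·(-0.8) + (0.2)·(0.2)) / 4 = 14.8/4 = 3.7

S is symmetric (S[j,i] = S[i,j]). Assembling:

S = [[6.3, -4.2, 4.35],
 [-4.2, 3.8, -2.9],
 [4.35, -2.9, 3.7]]


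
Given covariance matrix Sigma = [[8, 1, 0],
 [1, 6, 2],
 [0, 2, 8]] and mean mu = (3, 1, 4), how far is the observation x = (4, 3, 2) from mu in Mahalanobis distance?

Step 1 — centre the observation: (x - mu) = (1, 2, -2).

Step 2 — invert Sigma (cofactor / det for 3×3, or solve directly):
  Sigma^{-1} = [[0.1279, -0.0233, 0.0058],
 [-0.0233, 0.186, -0.0465],
 [0.0058, -0.0465, 0.1366]].

Step 3 — form the quadratic (x - mu)^T · Sigma^{-1} · (x - mu):
  Sigma^{-1} · (x - mu) = (0.0698, 0.4419, -0.3605).
  (x - mu)^T · [Sigma^{-1} · (x - mu)] = (1)·(0.0698) + (2)·(0.4419) + (-2)·(-0.3605) = 1.6744.

Step 4 — take square root: d = √(1.6744) ≈ 1.294.

d(x, mu) = √(1.6744) ≈ 1.294


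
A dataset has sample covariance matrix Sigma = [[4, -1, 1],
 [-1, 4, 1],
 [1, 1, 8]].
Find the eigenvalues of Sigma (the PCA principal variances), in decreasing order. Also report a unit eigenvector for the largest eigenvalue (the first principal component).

Step 1 — characteristic polynomial p(λ) = det(λI - Sigma) = λ³ - tr·λ² + c_1·λ - det, where tr = trace, c_1 = sum of the principal 2×2 minors, det = det(Sigma):
  tr = 4 + 4 + 8 = 16,
  c_1 = (4·4 - (-1)²) + (4·8 - (1)²) + (4·8 - (1)²) = 15 + 31 + 31 = 77,
  det = 4·(4·8 - (1)²) - (-1)·((-1)·8 - (1)·(1)) + (1)·((-1)·(1) - 4·(1)) = 4·(31) - (-1)·(-9) + (1)·(-5) = 110.
  So p(λ) = λ³ - 16λ² + 77λ - 110.
Step 2 — look for an integer root (rational root theorem: any rational root is an integer divisor of 110). Testing λ = 5:
  p(5) = 125 - 400 + 385 - 110 = 0  ✓
  Dividing out (λ - 5): p(λ) = (λ - 5)(λ² - 11λ + 22).
Step 3 — remaining eigenvalues from the quadratic λ² - 11λ + 22 = 0:
  Δ = 11² - 4·22 = 121 - 88 = 33,  λ = (11 ± √33)/2 = (11 ± 5.7446)/2 ≈ 8.3723 or 2.6277.
  Sorted: λ_1 = 8.3723,  λ_2 = 5,  λ_3 = 2.6277  (check: sum = 16 = tr ✓).

Step 4 — unit eigenvector for λ_1 ≈ 8.3723: v spans the null space of (Sigma - λ_1 I), whose rows are
  r_1 = (-4.3723, -1, 1),  r_2 = (-1, -4.3723, 1),  r_3 = (1, 1, -0.3723).
  v is orthogonal to every row, so take v ∝ r_1 × r_2 = ((-1)·(1) - (1)·(-4.3723), (1)·(-1) - (-4.3723)·(1), (-4.3723)·(-4.3723) - (-1)·(-1)) ≈ (3.3723, 3.3723, 18.1168).
  Let u = (3.3723, 3.3723, 18.1168).
  ||u|| = √((3.3723)² + (3.3723)² + (18.1168)²) = √(350.9646) ≈ 18.734,  v_1 = u/||u|| ≈ (0.18, 0.18, 0.9671) (||v_1|| = 1).

λ_1 = 8.3723,  λ_2 = 5,  λ_3 = 2.6277;  v_1 ≈ (0.18, 0.18, 0.9671)


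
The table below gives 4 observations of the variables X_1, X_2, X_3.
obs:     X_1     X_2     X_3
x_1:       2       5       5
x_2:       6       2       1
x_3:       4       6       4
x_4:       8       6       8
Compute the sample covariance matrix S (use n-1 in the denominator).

Step 1 — column means:
  mean(X_1) = (2 + 6 + 4 + 8) / 4 = 20/4 = 5
  mean(X_2) = (5 + 2 + 6 + 6) / 4 = 19/4 = 4.75
  mean(X_3) = (5 + 1 + 4 + 8) / 4 = 18/4 = 4.5

Step 2 — sample covariance S[i,j] = (1/(n-1)) · Σ_k (x_{k,i} - mean_i) · (x_{k,j} - mean_j), with n-1 = 3.
  S[X_1,X_1] = ((-3)·(-3) + (1)·(1) + (-1)·(-1) + (3)·(3)) / 3 = 20/3 = 6.6667
  S[X_1,X_2] = ((-3)·(0.25) + (1)·(-2.75) + (-1)·(1.25) + (3)·(1.25)) / 3 = -1/3 = -0.3333
  S[X_1,X_3] = ((-3)·(0.5) + (1)·(-3.5) + (-1)·(-0.5) + (3)·(3.5)) / 3 = 6/3 = 2
  S[X_2,X_2] = ((0.25)·(0.25) + (-2.75)·(-2.75) + (1.25)·(1.25) + (1.25)·(1.25)) / 3 = 10.75/3 = 3.5833
  S[X_2,X_3] = ((0.25)·(0.5) + (-2.75)·(-3.5) + (1.25)·(-0.5) + (1.25)·(3.5)) / 3 = 13.5/3 = 4.5
  S[X_3,X_3] = ((0.5)·(0.5) + (-3.5)·(-3.5) + (-0.5)·(-0.5) + (3.5)·(3.5)) / 3 = 25/3 = 8.3333

S is symmetric (S[j,i] = S[i,j]). Assembling:

S = [[6.6667, -0.3333, 2],
 [-0.3333, 3.5833, 4.5],
 [2, 4.5, 8.3333]]


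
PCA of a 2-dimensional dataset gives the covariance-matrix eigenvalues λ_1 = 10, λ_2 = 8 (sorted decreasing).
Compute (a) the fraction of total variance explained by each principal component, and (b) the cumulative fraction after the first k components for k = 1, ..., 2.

Step 1 — total variance = trace(Sigma) = Σ λ_i = 10 + 8 = 18.

Step 2 — fraction explained by component i = λ_i / Σ λ:
  PC1: 10/18 = 0.5556
  PC2: 8/18 = 0.4444

Step 3 — cumulative fraction after k components = (λ_1 + ... + λ_k) / Σ λ:
  k = 1: 10/18 = 0.5556
  k = 2: (10 + 8)/18 = 18/18 = 1

Summary (fraction, with percent):

explained: PC1 0.5556 (55.56%), PC2 0.4444 (44.44%);  cumulative: 0.5556, 1


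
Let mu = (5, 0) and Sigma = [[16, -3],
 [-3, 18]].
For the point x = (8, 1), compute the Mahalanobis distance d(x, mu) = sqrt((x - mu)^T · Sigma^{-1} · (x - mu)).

Step 1 — centre the observation: (x - mu) = (3, 1).

Step 2 — invert Sigma. det(Sigma) = 16·18 - (-3)² = 279.
  Sigma^{-1} = (1/det) · [[d, -b], [-b, a]] = [[0.0645, 0.0108],
 [0.0108, 0.0573]].

Step 3 — form the quadratic (x - mu)^T · Sigma^{-1} · (x - mu):
  Sigma^{-1} · (x - mu) = (0.2043, 0.0896).
  (x - mu)^T · [Sigma^{-1} · (x - mu)] = (3)·(0.2043) + (1)·(0.0896) = 0.7025.

Step 4 — take square root: d = √(0.7025) ≈ 0.8382.

d(x, mu) = √(0.7025) ≈ 0.8382


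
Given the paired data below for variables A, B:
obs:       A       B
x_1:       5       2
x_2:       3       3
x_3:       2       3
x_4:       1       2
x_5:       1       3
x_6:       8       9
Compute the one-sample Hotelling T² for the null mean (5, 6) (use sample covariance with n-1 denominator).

Step 1 — sample mean vector:
  mean(A) = (5 + 3 + 2 + 1 + 1 + 8) / 6 = 20/6 = 3.3333
  mean(B) = (2 + 3 + 3 + 2 + 3 + 9) / 6 = 22/6 = 3.6667
  x̄ = (3.3333, 3.6667),  deviation x̄ - mu_0 = (3.3333, 3.6667) - (5, 6) = (-1.6667, -2.3333).

Step 2 — sample covariance matrix, S[i,j] = (1/(n-1)) · Σ_k (x_{k,i} - mean_i) · (x_{k,j} - mean_j), divisor n-1 = 5:
  S[A,A] = ((1.6667)·(1.6667) + (-0.3333)·(-0.3333) + (-1.3333)·(-1.3333) + (-2.3333)·(-2.3333) + (-2.3333)·(-2.3333) + (4.6667)·(4.6667)) / 5 = 37.3333/5 = 7.4667
  S[A,B] = ((1.6667)·(-1.6667) + (-0.3333)·(-0.6667) + (-1.3333)·(-0.6667) + (-2.3333)·(-1.6667) + (-2.3333)·(-0.6667) + (4.6667)·(5.3333)) / 5 = 28.6667/5 = 5.7333
  S[B,B] = ((-1.6667)·(-1.6667) + (-0.6667)·(-0.6667) + (-0.6667)·(-0.6667) + (-1.6667)·(-1.6667) + (-0.6667)·(-0.6667) + (5.3333)·(5.3333)) / 5 = 35.3333/5 = 7.0667
  S = [[7.4667, 5.7333],
 [5.7333, 7.0667]].

Step 3 — invert S. det(S) = 7.4667·7.0667 - (5.7333)² = 19.8933.
  S^{-1} = (1/det) · [[d, -b], [-b, a]] = [[0.3552, -0.2882],
 [-0.2882, 0.3753]].

Step 4 — quadratic form (x̄ - mu_0)^T · S^{-1} · (x̄ - mu_0):
  S^{-1} · (x̄ - mu_0) = (0.0804, -0.3954),
  (x̄ - mu_0)^T · [...] = (-1.6667)·(0.0804) + (-2.3333)·(-0.3954) = 0.7887.

Step 5 — scale by n: T² = 6 · 0.7887 = 4.7319.

T² ≈ 4.7319
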